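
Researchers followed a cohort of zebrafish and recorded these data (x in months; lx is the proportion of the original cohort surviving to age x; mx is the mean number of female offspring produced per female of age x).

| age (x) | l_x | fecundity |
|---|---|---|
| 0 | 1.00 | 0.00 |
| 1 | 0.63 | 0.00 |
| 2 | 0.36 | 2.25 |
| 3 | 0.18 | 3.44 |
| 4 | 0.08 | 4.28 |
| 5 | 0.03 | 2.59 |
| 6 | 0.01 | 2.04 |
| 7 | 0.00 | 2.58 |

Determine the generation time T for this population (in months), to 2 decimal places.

2.87

lx·mx: 0, 0, 0.81, 0.6192, 0.3424, 0.0777, 0.0204, 0 → R0 = 1.8697
x·lx·mx: 0, 0, 1.62, 1.8576, 1.3696, 0.3885, 0.1224, 0 → Σ = 5.3581
T = 5.3581 / 1.8697 = 2.865754… → 2.87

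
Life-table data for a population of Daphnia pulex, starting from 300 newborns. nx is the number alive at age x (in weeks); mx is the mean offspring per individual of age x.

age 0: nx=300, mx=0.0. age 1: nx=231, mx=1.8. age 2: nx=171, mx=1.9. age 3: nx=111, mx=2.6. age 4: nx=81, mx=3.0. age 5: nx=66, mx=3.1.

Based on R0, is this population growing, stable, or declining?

lx = nx/n0 = nx/300: 1, 0.77, 0.57, 0.37, 0.27, 0.22
R0 = Σ lx·mx = 0 + 1.386 + 1.083 + 0.962 + 0.81 + 0.682 = 4.923
R0 > 1, so the population is growing.

growing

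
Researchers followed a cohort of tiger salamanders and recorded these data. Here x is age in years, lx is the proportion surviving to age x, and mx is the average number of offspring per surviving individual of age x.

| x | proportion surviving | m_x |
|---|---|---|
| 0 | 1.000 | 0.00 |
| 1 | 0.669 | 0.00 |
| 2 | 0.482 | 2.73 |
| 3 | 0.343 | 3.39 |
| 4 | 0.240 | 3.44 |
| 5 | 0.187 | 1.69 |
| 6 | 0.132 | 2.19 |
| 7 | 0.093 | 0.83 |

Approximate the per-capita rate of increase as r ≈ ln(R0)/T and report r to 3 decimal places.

0.415

R0 = Σ lx·mx = 0 + 0 + 1.31586 + 1.16277 + 0.8256 + 0.31603 + 0.28908 + 0.07719 = 3.98653
Σ x·lx·mx = 13.27739; T = 13.27739/3.98653 = 3.33056…
r ≈ ln(R0)/T = ln(3.98653)/3.33056… = 0.41522… → 0.415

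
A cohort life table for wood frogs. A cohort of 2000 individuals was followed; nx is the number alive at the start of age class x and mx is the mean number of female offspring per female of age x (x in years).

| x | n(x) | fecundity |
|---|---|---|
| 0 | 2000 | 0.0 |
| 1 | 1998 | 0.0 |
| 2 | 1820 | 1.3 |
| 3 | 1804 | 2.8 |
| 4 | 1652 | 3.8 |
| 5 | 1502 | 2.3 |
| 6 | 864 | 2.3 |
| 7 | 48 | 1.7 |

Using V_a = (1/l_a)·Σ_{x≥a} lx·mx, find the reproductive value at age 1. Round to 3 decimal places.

9.619

lx = nx/n0 = nx/2000: 1, 0.999, 0.91, 0.902, 0.826, 0.751, 0.432, 0.024
lx·mx for x ≥ 1: 0, 1.183, 2.5256, 3.1388, 1.7273, 0.9936, 0.0408 → sum = 9.6091
V_1 = 9.6091 / l_1 = 9.6091 / 0.999 = 9.618719… → 9.619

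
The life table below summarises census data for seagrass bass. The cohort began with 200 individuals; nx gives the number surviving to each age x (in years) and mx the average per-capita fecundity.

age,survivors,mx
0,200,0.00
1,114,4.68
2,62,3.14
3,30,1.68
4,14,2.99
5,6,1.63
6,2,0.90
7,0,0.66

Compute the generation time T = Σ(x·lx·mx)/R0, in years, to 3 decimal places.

lx = nx/n0 = nx/200: 1, 0.57, 0.31, 0.15, 0.07, 0.03, 0.01, 0
lx·mx: 0, 2.6676, 0.9734, 0.252, 0.2093, 0.0489, 0.009, 0 → R0 = 4.1602
x·lx·mx: 0, 2.6676, 1.9468, 0.756, 0.8372, 0.2445, 0.054, 0 → Σ = 6.5061
T = 6.5061 / 4.1602 = 1.563891… → 1.564

1.564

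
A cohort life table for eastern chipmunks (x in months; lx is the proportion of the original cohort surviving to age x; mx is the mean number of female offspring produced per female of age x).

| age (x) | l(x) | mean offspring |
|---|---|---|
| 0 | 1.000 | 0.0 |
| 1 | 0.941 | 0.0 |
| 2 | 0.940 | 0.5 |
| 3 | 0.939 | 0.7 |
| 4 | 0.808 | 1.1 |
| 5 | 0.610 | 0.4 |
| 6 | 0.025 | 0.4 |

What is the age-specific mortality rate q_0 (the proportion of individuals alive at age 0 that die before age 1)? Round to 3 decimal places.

0.059

q_0 = (l_0 − l_1) / l_0 = (1 − 0.941) / 1
     = 0.059 / 1 = 0.059 → 0.059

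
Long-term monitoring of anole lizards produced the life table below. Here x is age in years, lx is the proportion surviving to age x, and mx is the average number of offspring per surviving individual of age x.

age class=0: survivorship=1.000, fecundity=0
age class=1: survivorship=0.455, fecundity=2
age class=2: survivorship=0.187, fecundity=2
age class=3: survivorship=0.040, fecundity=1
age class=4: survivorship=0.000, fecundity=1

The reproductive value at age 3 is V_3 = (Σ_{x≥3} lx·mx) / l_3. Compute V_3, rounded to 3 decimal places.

1.000

lx·mx for x ≥ 3: 0.04, 0 → sum = 0.04
V_3 = 0.04 / l_3 = 0.04 / 0.04 = 1 → 1.000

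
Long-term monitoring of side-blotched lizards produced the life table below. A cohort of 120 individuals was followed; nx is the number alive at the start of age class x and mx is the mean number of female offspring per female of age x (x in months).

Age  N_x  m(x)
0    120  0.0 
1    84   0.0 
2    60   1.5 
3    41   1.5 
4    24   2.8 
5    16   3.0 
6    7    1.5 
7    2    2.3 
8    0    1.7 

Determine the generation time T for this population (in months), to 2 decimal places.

lx = nx/n0 = nx/120: 1, 0.7, 0.5, 0.34167…, 0.2, 0.13333…, 0.05833…, 0.01667…, 0
lx·mx: 0, 0, 0.75, 0.5125…, 0.56, 0.4…, 0.0875…, 0.038333…, 0 → R0 = 2.348333…
x·lx·mx: 0, 0, 1.5, 1.5375…, 2.24, 2…, 0.525…, 0.268333…, 0 → Σ = 8.070833…
T = 8.070833… / 2.348333… = 3.436835… → 3.44

3.44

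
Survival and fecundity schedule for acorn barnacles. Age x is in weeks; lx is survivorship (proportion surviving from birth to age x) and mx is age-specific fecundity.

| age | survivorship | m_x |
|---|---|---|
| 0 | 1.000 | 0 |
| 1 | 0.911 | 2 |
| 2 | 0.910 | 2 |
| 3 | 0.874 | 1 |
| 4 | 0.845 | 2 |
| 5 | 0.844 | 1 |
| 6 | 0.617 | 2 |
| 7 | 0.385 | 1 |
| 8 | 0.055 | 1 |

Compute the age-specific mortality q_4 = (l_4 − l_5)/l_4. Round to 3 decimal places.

0.001

q_4 = (l_4 − l_5) / l_4 = (0.845 − 0.844) / 0.845
     = 0.001 / 0.845 = 0.001183… → 0.001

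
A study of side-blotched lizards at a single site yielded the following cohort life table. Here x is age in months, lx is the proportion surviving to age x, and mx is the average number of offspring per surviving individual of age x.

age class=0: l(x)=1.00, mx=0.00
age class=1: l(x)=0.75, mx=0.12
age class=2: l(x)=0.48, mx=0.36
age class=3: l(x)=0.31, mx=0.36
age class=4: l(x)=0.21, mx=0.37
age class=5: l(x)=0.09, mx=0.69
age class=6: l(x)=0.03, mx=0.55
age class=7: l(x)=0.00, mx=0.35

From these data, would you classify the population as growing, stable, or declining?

declining

R0 = Σ lx·mx = 0 + 0.09 + 0.1728 + 0.1116 + 0.0777 + 0.0621 + 0.0165 + 0 = 0.5307
R0 < 1, so the population is declining.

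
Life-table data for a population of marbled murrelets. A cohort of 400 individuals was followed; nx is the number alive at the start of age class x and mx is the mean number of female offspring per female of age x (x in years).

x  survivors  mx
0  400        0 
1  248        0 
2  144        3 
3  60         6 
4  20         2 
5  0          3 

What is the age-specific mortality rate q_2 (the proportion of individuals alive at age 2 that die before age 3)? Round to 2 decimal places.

lx = nx/n0 = nx/400: 1, 0.62, 0.36, 0.15, 0.05, 0
q_2 = (l_2 − l_3) / l_2 = (0.36 − 0.15) / 0.36
     = 0.21 / 0.36 = 0.583333… → 0.58

0.58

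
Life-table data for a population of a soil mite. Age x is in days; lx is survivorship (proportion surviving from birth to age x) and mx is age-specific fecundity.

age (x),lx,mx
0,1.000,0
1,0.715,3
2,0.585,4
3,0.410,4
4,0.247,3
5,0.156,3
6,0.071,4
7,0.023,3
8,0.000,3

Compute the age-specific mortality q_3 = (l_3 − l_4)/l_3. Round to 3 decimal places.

0.398

q_3 = (l_3 − l_4) / l_3 = (0.41 − 0.247) / 0.41
     = 0.163 / 0.41 = 0.397561… → 0.398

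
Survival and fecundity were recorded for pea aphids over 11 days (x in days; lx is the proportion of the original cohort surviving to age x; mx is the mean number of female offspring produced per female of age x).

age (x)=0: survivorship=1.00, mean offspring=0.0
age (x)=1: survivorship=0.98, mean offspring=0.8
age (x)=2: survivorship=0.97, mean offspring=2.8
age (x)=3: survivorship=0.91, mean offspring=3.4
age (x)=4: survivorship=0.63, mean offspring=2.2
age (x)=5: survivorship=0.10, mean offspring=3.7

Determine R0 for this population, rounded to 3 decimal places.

8.350

lx·mx by age: 0, 0.784, 2.716, 3.094, 1.386, 0.37
R0 = Σ lx·mx = 8.35 → 8.350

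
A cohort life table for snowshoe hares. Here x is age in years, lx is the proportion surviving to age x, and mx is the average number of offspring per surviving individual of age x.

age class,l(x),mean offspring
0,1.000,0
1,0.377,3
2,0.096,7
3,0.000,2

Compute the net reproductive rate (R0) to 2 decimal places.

lx·mx by age: 0, 1.131, 0.672, 0
R0 = Σ lx·mx = 1.803 → 1.80

1.80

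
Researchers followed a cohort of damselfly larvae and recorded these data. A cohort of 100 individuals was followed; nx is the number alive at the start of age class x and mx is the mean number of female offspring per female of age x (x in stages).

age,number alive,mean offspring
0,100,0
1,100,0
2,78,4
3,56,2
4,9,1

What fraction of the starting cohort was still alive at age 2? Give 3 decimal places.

0.780

l_2 = n_2/n_0 = 78/100 = 0.78 → 0.780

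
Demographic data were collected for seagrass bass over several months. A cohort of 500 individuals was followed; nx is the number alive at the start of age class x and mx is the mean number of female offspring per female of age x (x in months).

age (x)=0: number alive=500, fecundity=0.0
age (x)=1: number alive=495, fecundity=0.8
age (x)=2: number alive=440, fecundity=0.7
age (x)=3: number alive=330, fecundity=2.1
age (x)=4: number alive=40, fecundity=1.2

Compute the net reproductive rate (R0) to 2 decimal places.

lx = nx/n0 = nx/500: 1, 0.99, 0.88, 0.66, 0.08
lx·mx by age: 0, 0.792, 0.616, 1.386, 0.096
R0 = Σ lx·mx = 2.89 → 2.89

2.89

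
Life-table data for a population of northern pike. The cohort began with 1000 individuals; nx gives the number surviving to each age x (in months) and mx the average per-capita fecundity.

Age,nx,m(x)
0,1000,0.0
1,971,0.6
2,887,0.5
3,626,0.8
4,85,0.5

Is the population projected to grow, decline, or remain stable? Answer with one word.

growing

lx = nx/n0 = nx/1000: 1, 0.971, 0.887, 0.626, 0.085
R0 = Σ lx·mx = 0 + 0.5826 + 0.4435 + 0.5008 + 0.0425 = 1.5694
R0 > 1, so the population is growing.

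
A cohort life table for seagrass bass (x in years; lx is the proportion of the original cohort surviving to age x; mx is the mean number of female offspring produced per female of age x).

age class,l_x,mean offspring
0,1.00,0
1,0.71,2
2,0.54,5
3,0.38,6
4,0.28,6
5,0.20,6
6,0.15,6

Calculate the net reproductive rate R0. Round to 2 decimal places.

lx·mx by age: 0, 1.42, 2.7, 2.28, 1.68, 1.2, 0.9
R0 = Σ lx·mx = 10.18 → 10.18

10.18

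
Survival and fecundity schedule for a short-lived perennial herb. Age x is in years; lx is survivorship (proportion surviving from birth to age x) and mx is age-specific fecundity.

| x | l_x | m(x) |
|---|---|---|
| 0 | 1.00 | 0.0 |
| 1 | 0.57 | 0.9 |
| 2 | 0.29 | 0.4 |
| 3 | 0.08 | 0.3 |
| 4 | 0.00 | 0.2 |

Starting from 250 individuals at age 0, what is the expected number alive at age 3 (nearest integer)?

Expected survivors = N0 · l_3 = 250 × 0.08 = 20 → 20

20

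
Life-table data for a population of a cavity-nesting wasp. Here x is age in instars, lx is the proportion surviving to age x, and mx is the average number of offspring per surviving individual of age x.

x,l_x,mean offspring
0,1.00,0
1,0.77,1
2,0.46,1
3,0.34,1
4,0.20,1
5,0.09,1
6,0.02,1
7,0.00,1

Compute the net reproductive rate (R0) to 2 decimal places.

1.88

lx·mx by age: 0, 0.77, 0.46, 0.34, 0.2, 0.09, 0.02, 0
R0 = Σ lx·mx = 1.88 → 1.88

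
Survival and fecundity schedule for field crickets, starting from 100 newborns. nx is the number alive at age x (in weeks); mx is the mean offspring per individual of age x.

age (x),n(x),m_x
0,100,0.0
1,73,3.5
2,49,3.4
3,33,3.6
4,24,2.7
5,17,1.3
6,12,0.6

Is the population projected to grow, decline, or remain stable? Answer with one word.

growing

lx = nx/n0 = nx/100: 1, 0.73, 0.49, 0.33, 0.24, 0.17, 0.12
R0 = Σ lx·mx = 0 + 2.555 + 1.666 + 1.188 + 0.648 + 0.221 + 0.072 = 6.35
R0 > 1, so the population is growing.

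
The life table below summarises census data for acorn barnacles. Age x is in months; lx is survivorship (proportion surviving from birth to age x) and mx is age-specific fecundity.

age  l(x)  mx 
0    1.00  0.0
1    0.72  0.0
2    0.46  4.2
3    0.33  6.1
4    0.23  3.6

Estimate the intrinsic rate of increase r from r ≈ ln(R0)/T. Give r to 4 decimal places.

R0 = Σ lx·mx = 0 + 0 + 1.932 + 2.013 + 0.828 = 4.773
Σ x·lx·mx = 13.215; T = 13.215/4.773 = 2.7687…
r ≈ ln(R0)/T = ln(4.773)/2.7687… = 0.564516… → 0.5645

0.5645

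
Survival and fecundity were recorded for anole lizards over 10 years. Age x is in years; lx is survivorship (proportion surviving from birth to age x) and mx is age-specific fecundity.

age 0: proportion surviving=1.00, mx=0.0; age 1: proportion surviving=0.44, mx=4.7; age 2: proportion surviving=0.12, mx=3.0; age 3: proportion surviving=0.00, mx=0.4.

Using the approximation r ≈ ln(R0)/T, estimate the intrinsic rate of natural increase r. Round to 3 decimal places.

0.773

R0 = Σ lx·mx = 0 + 2.068 + 0.36 + 0 = 2.428
Σ x·lx·mx = 2.788; T = 2.788/2.428 = 1.14827…
r ≈ ln(R0)/T = ln(2.428)/1.14827… = 0.77253… → 0.773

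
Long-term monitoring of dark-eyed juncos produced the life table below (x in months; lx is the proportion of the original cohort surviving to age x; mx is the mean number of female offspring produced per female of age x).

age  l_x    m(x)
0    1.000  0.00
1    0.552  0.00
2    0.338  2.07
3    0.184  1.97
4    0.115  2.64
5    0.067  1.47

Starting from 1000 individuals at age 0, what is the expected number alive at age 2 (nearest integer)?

Expected survivors = N0 · l_2 = 1000 × 0.338 = 338 → 338

338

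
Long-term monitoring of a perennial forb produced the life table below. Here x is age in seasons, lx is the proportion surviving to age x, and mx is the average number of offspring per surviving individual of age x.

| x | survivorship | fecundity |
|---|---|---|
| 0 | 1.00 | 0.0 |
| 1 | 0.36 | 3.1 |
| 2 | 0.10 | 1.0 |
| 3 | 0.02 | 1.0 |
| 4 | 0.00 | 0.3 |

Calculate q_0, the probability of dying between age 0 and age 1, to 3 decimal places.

0.640

q_0 = (l_0 − l_1) / l_0 = (1 − 0.36) / 1
     = 0.64 / 1 = 0.64 → 0.640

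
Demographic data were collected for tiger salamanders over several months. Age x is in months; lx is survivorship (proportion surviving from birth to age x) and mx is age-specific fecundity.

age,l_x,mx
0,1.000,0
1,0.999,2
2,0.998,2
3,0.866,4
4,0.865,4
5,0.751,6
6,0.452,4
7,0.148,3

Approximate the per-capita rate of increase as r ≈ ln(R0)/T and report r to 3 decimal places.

0.761

R0 = Σ lx·mx = 0 + 1.998 + 1.996 + 3.464 + 3.46 + 4.506 + 1.808 + 0.444 = 17.676
Σ x·lx·mx = 66.708; T = 66.708/17.676 = 3.77393…
r ≈ ln(R0)/T = ln(17.676)/3.77393… = 0.76107… → 0.761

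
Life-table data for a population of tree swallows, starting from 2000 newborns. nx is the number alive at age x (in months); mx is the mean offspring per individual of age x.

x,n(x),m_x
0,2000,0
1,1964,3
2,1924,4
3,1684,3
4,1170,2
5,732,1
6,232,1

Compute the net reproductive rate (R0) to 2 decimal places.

10.97

lx = nx/n0 = nx/2000: 1, 0.982, 0.962, 0.842, 0.585, 0.366, 0.116
lx·mx by age: 0, 2.946, 3.848, 2.526, 1.17, 0.366, 0.116
R0 = Σ lx·mx = 10.972 → 10.97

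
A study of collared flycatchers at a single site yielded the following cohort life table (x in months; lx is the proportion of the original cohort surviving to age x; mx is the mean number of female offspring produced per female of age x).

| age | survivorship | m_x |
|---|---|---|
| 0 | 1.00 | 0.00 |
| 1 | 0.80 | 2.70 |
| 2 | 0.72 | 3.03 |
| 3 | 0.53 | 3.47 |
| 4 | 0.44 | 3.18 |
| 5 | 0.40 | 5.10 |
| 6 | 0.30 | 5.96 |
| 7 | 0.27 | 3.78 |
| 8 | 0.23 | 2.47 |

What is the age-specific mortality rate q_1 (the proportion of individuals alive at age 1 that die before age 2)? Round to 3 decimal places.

0.100

q_1 = (l_1 − l_2) / l_1 = (0.8 − 0.72) / 0.8
     = 0.08 / 0.8 = 0.1 → 0.100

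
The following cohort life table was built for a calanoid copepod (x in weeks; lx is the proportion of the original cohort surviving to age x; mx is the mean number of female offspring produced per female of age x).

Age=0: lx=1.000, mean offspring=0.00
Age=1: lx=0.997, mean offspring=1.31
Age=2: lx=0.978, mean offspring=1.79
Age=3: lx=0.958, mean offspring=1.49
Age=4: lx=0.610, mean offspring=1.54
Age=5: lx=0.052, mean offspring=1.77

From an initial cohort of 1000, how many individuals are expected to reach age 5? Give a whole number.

52

Expected survivors = N0 · l_5 = 1000 × 0.052 = 52 → 52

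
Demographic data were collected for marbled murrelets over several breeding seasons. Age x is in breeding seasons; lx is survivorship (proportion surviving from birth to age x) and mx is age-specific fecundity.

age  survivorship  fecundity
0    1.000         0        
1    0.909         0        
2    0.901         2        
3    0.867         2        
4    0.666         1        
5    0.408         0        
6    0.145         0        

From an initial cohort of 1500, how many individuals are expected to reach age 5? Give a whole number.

612

Expected survivors = N0 · l_5 = 1500 × 0.408 = 612 → 612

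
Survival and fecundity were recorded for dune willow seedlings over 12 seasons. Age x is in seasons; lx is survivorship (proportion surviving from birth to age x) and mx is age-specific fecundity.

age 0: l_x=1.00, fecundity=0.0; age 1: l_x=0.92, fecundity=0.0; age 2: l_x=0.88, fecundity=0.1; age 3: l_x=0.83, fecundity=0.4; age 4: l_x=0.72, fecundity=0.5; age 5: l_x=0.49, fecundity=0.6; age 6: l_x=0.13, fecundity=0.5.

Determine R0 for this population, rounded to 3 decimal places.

lx·mx by age: 0, 0, 0.088, 0.332, 0.36, 0.294, 0.065
R0 = Σ lx·mx = 1.139 → 1.139

1.139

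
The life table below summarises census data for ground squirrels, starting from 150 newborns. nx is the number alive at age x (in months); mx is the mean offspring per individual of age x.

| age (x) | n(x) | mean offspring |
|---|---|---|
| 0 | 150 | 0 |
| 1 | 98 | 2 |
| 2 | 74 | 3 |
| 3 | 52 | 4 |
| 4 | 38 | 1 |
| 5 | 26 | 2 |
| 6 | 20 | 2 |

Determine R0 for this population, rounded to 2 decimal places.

5.04

lx = nx/n0 = nx/150: 1, 0.65333…, 0.49333…, 0.34667…, 0.25333…, 0.17333…, 0.13333…
lx·mx by age: 0, 1.306667…, 1.48…, 1.386667…, 0.253333…, 0.346667…, 0.266667…
R0 = Σ lx·mx = 5.04… → 5.04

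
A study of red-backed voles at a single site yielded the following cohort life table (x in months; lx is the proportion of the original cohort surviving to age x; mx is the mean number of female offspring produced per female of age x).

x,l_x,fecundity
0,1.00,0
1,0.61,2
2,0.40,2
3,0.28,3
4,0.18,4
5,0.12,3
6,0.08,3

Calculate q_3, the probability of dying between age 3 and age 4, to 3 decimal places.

q_3 = (l_3 − l_4) / l_3 = (0.28 − 0.18) / 0.28
     = 0.1 / 0.28 = 0.357143… → 0.357

0.357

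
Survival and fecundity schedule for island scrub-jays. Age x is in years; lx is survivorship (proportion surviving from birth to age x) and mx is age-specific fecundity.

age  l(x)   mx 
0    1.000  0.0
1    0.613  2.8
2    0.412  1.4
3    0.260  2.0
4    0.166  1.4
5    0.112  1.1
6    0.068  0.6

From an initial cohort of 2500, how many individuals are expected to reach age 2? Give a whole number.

1030

Expected survivors = N0 · l_2 = 2500 × 0.412 = 1030 → 1030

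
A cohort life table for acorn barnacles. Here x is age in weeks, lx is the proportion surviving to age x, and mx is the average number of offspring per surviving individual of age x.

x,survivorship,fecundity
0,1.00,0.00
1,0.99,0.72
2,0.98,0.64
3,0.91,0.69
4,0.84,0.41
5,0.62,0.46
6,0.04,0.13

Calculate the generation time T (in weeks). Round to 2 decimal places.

lx·mx: 0, 0.7128, 0.6272, 0.6279, 0.3444, 0.2852, 0.0052 → R0 = 2.6027
x·lx·mx: 0, 0.7128, 1.2544, 1.8837, 1.3776, 1.426, 0.0312 → Σ = 6.6857
T = 6.6857 / 2.6027 = 2.568756… → 2.57

2.57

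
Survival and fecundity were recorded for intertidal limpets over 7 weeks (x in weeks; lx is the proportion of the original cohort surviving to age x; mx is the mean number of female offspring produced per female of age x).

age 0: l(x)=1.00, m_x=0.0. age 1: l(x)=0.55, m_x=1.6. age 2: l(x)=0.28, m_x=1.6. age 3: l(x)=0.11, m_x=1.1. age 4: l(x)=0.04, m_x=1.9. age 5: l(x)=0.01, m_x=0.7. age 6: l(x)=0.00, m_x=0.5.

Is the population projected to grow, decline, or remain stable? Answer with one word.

growing

R0 = Σ lx·mx = 0 + 0.88 + 0.448 + 0.121 + 0.076 + 0.007 + 0 = 1.532
R0 > 1, so the population is growing.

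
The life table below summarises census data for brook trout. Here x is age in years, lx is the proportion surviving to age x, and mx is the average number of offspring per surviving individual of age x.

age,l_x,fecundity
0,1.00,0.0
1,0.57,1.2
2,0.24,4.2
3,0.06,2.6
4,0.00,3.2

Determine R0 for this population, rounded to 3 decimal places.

1.848

lx·mx by age: 0, 0.684, 1.008, 0.156, 0
R0 = Σ lx·mx = 1.848 → 1.848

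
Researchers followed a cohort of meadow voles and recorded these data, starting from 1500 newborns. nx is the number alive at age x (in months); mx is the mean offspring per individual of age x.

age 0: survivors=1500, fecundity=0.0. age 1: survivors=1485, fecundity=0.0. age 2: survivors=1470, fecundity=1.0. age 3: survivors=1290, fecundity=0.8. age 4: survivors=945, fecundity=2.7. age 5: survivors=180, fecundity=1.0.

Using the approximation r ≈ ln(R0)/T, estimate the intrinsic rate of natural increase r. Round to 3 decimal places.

0.382

lx = nx/n0 = nx/1500: 1, 0.99, 0.98, 0.86, 0.63, 0.12
R0 = Σ lx·mx = 0 + 0 + 0.98 + 0.688 + 1.701 + 0.12 = 3.489
Σ x·lx·mx = 11.428; T = 11.428/3.489 = 3.27544…
r ≈ ln(R0)/T = ln(3.489)/3.27544… = 0.38151… → 0.382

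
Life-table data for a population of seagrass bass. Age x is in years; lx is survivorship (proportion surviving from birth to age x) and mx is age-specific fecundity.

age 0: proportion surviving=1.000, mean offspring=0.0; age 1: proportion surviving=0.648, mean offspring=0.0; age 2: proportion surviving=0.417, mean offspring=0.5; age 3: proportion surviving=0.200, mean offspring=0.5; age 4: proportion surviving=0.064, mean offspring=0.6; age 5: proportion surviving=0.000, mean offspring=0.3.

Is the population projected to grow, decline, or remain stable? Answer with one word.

R0 = Σ lx·mx = 0 + 0 + 0.2085 + 0.1 + 0.0384 + 0 = 0.3469
R0 < 1, so the population is declining.

declining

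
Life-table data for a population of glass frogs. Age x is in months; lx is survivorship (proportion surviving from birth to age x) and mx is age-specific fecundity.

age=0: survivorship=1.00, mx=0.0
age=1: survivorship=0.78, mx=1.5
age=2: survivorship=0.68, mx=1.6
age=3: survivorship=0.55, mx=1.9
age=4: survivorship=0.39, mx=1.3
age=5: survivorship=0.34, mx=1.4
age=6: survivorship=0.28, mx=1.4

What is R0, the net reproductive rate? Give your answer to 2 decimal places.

lx·mx by age: 0, 1.17, 1.088, 1.045, 0.507, 0.476, 0.392
R0 = Σ lx·mx = 4.678 → 4.68

4.68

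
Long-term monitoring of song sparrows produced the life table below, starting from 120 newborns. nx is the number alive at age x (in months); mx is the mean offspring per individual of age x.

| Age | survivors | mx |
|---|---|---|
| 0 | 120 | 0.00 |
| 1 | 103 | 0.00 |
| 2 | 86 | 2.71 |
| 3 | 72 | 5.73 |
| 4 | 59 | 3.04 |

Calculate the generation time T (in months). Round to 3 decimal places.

2.935

lx = nx/n0 = nx/120: 1, 0.85833…, 0.71667…, 0.6, 0.49167…
lx·mx: 0, 0, 1.942167…, 3.438, 1.494667… → R0 = 6.874833…
x·lx·mx: 0, 0, 3.884333…, 10.314, 5.978667… → Σ = 20.177…
T = 20.177… / 6.874833… = 2.934908… → 2.935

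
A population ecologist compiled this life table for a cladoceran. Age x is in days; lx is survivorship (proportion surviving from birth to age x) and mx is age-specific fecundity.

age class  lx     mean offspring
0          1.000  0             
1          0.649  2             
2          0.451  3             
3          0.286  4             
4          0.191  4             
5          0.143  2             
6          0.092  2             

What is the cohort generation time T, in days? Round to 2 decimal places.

lx·mx: 0, 1.298, 1.353, 1.144, 0.764, 0.286, 0.184 → R0 = 5.029
x·lx·mx: 0, 1.298, 2.706, 3.432, 3.056, 1.43, 1.104 → Σ = 13.026
T = 13.026 / 5.029 = 2.590177… → 2.59

2.59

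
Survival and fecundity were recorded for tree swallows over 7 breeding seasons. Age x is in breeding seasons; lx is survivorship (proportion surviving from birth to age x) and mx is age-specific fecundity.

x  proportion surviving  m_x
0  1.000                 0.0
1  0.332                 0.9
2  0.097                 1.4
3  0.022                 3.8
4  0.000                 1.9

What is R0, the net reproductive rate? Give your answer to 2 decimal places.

lx·mx by age: 0, 0.2988, 0.1358, 0.0836, 0
R0 = Σ lx·mx = 0.5182 → 0.52

0.52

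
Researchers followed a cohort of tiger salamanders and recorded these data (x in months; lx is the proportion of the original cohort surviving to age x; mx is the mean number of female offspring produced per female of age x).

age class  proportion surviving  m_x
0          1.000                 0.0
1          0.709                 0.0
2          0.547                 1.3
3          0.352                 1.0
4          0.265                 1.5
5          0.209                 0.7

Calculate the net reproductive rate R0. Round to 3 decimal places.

lx·mx by age: 0, 0, 0.7111, 0.352, 0.3975, 0.1463
R0 = Σ lx·mx = 1.6069 → 1.607

1.607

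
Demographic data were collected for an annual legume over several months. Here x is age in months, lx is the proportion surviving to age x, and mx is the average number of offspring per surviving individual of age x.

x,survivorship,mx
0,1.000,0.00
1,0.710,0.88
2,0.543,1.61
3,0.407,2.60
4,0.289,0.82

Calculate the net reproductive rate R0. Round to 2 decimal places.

2.79

lx·mx by age: 0, 0.6248, 0.87423, 1.0582, 0.23698
R0 = Σ lx·mx = 2.79421 → 2.79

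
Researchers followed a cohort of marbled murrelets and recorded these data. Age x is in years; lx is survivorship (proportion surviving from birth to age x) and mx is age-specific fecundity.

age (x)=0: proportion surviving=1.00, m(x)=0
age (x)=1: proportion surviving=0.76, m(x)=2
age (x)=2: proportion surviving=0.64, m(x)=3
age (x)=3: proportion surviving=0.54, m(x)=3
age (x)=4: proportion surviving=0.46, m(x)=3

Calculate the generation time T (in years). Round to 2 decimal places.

2.44

lx·mx: 0, 1.52, 1.92, 1.62, 1.38 → R0 = 6.44
x·lx·mx: 0, 1.52, 3.84, 4.86, 5.52 → Σ = 15.74
T = 15.74 / 6.44 = 2.444099… → 2.44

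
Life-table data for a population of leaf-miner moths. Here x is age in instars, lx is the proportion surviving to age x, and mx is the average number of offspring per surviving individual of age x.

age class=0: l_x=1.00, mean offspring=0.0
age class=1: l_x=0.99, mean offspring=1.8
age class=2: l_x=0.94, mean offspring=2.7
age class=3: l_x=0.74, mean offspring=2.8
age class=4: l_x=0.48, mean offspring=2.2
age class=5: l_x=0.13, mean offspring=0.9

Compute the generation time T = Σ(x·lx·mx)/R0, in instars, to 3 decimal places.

lx·mx: 0, 1.782, 2.538, 2.072, 1.056, 0.117 → R0 = 7.565
x·lx·mx: 0, 1.782, 5.076, 6.216, 4.224, 0.585 → Σ = 17.883
T = 17.883 / 7.565 = 2.363913… → 2.364

2.364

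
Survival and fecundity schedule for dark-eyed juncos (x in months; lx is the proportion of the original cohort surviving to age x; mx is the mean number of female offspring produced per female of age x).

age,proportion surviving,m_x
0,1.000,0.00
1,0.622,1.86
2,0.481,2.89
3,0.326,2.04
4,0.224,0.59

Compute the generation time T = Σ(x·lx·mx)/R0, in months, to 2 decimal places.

1.93

lx·mx: 0, 1.15692, 1.39009, 0.66504, 0.13216 → R0 = 3.34421
x·lx·mx: 0, 1.15692, 2.78018, 1.99512, 0.52864 → Σ = 6.46086
T = 6.46086 / 3.34421 = 1.931954… → 1.93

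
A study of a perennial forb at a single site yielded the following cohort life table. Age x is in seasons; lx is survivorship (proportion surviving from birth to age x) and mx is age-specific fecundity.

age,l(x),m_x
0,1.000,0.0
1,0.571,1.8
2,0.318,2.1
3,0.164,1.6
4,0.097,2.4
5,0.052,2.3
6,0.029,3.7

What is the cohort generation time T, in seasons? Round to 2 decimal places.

lx·mx: 0, 1.0278, 0.6678, 0.2624, 0.2328, 0.1196, 0.1073 → R0 = 2.4177
x·lx·mx: 0, 1.0278, 1.3356, 0.7872, 0.9312, 0.598, 0.6438 → Σ = 5.3236
T = 5.3236 / 2.4177 = 2.201927… → 2.20

2.20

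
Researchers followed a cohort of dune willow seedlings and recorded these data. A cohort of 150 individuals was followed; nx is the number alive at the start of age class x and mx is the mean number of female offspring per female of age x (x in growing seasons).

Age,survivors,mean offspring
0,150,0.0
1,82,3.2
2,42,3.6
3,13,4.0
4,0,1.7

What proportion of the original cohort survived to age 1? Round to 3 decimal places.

l_1 = n_1/n_0 = 82/150 = 0.546667… → 0.547

0.547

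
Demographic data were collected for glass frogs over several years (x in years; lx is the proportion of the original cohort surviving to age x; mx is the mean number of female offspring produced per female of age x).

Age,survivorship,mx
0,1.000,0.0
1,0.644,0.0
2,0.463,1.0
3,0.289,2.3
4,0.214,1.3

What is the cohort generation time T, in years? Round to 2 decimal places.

2.87

lx·mx: 0, 0, 0.463, 0.6647, 0.2782 → R0 = 1.4059
x·lx·mx: 0, 0, 0.926, 1.9941, 1.1128 → Σ = 4.0329
T = 4.0329 / 1.4059 = 2.868554… → 2.87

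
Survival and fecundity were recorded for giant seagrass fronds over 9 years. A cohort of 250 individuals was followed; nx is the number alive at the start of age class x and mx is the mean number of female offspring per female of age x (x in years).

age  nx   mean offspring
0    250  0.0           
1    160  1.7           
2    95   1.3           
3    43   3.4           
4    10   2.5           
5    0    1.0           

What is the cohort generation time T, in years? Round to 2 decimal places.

1.87

lx = nx/n0 = nx/250: 1, 0.64, 0.38, 0.172, 0.04, 0
lx·mx: 0, 1.088, 0.494, 0.5848, 0.1, 0 → R0 = 2.2668
x·lx·mx: 0, 1.088, 0.988, 1.7544, 0.4, 0 → Σ = 4.2304
T = 4.2304 / 2.2668 = 1.866243… → 1.87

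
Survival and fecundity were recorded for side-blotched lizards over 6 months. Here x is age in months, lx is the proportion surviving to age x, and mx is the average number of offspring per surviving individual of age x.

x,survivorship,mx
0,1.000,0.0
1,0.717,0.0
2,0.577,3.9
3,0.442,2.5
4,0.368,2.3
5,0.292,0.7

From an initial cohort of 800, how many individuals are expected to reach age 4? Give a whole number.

Expected survivors = N0 · l_4 = 800 × 0.368 = 294.4 → 294

294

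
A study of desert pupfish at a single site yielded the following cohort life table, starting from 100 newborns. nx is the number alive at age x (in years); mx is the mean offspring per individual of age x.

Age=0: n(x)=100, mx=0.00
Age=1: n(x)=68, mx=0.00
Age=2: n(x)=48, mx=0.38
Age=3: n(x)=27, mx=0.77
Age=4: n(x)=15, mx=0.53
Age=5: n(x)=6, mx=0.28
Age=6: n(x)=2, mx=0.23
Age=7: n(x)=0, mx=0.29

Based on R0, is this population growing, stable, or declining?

lx = nx/n0 = nx/100: 1, 0.68, 0.48, 0.27, 0.15, 0.06, 0.02, 0
R0 = Σ lx·mx = 0 + 0 + 0.1824 + 0.2079 + 0.0795 + 0.0168 + 0.0046 + 0 = 0.4912
R0 < 1, so the population is declining.

declining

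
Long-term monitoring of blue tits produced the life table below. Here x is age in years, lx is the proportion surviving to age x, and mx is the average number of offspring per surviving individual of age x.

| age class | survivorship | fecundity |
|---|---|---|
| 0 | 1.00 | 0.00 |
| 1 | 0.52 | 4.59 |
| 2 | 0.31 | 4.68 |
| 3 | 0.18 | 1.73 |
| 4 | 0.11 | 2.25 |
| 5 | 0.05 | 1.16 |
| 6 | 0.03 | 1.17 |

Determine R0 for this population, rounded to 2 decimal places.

4.49

lx·mx by age: 0, 2.3868, 1.4508, 0.3114, 0.2475, 0.058, 0.0351
R0 = Σ lx·mx = 4.4896 → 4.49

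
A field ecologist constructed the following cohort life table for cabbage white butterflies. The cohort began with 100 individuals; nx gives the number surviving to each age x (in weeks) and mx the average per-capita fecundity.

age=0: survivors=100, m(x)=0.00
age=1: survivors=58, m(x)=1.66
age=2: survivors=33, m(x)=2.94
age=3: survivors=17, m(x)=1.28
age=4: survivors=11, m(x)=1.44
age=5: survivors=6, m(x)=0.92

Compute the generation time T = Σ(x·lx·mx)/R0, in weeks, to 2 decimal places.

lx = nx/n0 = nx/100: 1, 0.58, 0.33, 0.17, 0.11, 0.06
lx·mx: 0, 0.9628, 0.9702, 0.2176, 0.1584, 0.0552 → R0 = 2.3642
x·lx·mx: 0, 0.9628, 1.9404, 0.6528, 0.6336, 0.276 → Σ = 4.4656
T = 4.4656 / 2.3642 = 1.888842… → 1.89

1.89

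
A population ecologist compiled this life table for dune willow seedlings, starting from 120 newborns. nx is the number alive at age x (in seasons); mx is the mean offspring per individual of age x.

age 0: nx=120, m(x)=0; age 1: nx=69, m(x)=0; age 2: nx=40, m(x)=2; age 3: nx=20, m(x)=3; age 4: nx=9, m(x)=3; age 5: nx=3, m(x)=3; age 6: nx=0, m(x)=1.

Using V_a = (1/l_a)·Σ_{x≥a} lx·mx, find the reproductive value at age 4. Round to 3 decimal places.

lx = nx/n0 = nx/120: 1, 0.575, 0.33333…, 0.16667…, 0.075, 0.025, 0
lx·mx for x ≥ 4: 0.225, 0.075, 0 → sum = 0.3
V_4 = 0.3 / l_4 = 0.3 / 0.075 = 4 → 4.000

4.000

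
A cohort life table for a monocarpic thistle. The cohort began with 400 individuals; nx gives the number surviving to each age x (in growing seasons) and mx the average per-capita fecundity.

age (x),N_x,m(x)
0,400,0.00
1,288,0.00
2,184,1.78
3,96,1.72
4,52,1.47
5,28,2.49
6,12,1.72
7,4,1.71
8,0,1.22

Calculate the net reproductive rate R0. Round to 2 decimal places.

lx = nx/n0 = nx/400: 1, 0.72, 0.46, 0.24, 0.13, 0.07, 0.03, 0.01, 0
lx·mx by age: 0, 0, 0.8188, 0.4128, 0.1911, 0.1743, 0.0516, 0.0171, 0
R0 = Σ lx·mx = 1.6657 → 1.67

1.67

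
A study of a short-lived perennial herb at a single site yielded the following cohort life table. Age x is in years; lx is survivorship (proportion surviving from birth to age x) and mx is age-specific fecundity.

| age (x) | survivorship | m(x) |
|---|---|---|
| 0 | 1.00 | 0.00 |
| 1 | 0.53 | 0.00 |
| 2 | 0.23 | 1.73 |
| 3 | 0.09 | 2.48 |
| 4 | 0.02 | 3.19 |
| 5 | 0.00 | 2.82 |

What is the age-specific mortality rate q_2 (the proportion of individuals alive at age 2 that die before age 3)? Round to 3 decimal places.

q_2 = (l_2 − l_3) / l_2 = (0.23 − 0.09) / 0.23
     = 0.14 / 0.23 = 0.608696… → 0.609

0.609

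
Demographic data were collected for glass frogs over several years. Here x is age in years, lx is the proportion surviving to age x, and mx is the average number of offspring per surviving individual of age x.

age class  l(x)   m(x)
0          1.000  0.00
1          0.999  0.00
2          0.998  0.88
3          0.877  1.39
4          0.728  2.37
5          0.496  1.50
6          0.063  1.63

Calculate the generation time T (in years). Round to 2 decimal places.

lx·mx: 0, 0, 0.87824, 1.21903, 1.72536, 0.744, 0.10269 → R0 = 4.66932
x·lx·mx: 0, 0, 1.75648, 3.65709, 6.90144, 3.72, 0.61614 → Σ = 16.65115
T = 16.65115 / 4.66932 = 3.566076… → 3.57

3.57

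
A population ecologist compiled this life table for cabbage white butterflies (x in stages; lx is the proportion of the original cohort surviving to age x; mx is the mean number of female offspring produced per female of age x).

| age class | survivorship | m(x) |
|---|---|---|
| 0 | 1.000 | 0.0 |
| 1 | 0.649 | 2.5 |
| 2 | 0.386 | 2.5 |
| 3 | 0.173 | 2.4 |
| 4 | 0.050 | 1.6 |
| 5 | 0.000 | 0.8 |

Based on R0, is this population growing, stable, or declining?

growing

R0 = Σ lx·mx = 0 + 1.6225 + 0.965 + 0.4152 + 0.08 + 0 = 3.0827
R0 > 1, so the population is growing.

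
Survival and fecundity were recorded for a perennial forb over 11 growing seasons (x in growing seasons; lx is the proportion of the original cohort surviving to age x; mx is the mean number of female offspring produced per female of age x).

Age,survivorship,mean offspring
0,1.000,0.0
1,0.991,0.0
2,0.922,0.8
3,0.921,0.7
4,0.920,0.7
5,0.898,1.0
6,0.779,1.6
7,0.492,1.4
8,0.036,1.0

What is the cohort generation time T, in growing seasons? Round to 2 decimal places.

4.71

lx·mx: 0, 0, 0.7376, 0.6447, 0.644, 0.898, 1.2464, 0.6888, 0.036 → R0 = 4.8955
x·lx·mx: 0, 0, 1.4752, 1.9341, 2.576, 4.49, 7.4784, 4.8216, 0.288 → Σ = 23.0633
T = 23.0633 / 4.8955 = 4.711122… → 4.71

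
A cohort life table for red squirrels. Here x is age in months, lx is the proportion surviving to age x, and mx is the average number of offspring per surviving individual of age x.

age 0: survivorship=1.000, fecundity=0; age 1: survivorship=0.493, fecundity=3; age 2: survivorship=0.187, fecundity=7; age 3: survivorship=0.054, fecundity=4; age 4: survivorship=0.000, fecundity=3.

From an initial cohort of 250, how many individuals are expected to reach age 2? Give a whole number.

47

Expected survivors = N0 · l_2 = 250 × 0.187 = 46.75 → 47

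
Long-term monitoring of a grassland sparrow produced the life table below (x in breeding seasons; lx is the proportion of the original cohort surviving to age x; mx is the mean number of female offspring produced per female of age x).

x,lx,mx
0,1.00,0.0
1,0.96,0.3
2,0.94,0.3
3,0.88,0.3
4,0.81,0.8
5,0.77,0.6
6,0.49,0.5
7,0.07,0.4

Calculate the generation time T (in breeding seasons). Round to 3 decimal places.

lx·mx: 0, 0.288, 0.282, 0.264, 0.648, 0.462, 0.245, 0.028 → R0 = 2.217
x·lx·mx: 0, 0.288, 0.564, 0.792, 2.592, 2.31, 1.47, 0.196 → Σ = 8.212
T = 8.212 / 2.217 = 3.704105… → 3.704

3.704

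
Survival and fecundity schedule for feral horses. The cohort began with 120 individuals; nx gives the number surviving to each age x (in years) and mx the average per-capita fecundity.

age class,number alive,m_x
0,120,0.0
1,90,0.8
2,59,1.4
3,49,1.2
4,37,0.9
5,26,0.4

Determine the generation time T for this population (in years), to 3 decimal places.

2.329

lx = nx/n0 = nx/120: 1, 0.75, 0.49167…, 0.40833…, 0.30833…, 0.21667…
lx·mx: 0, 0.6, 0.688333…, 0.49…, 0.2775…, 0.086667… → R0 = 2.1425…
x·lx·mx: 0, 0.6, 1.376667…, 1.47…, 1.11…, 0.433333… → Σ = 4.99…
T = 4.99… / 2.1425… = 2.329055… → 2.329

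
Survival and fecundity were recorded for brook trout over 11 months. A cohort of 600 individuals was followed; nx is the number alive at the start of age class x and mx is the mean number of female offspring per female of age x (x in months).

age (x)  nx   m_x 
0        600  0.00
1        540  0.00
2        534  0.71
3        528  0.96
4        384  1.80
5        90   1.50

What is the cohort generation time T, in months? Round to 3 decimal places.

3.340

lx = nx/n0 = nx/600: 1, 0.9, 0.89, 0.88, 0.64, 0.15
lx·mx: 0, 0, 0.6319, 0.8448, 1.152, 0.225 → R0 = 2.8537
x·lx·mx: 0, 0, 1.2638, 2.5344, 4.608, 1.125 → Σ = 9.5312
T = 9.5312 / 2.8537 = 3.339945… → 3.340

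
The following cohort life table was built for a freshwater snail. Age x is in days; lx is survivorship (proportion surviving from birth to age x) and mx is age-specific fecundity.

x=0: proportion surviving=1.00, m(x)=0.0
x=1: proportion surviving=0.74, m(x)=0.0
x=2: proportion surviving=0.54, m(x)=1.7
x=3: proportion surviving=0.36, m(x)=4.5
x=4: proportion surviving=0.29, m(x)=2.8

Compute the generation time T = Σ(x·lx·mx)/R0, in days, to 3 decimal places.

lx·mx: 0, 0, 0.918, 1.62, 0.812 → R0 = 3.35
x·lx·mx: 0, 0, 1.836, 4.86, 3.248 → Σ = 9.944
T = 9.944 / 3.35 = 2.968358… → 2.968

2.968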